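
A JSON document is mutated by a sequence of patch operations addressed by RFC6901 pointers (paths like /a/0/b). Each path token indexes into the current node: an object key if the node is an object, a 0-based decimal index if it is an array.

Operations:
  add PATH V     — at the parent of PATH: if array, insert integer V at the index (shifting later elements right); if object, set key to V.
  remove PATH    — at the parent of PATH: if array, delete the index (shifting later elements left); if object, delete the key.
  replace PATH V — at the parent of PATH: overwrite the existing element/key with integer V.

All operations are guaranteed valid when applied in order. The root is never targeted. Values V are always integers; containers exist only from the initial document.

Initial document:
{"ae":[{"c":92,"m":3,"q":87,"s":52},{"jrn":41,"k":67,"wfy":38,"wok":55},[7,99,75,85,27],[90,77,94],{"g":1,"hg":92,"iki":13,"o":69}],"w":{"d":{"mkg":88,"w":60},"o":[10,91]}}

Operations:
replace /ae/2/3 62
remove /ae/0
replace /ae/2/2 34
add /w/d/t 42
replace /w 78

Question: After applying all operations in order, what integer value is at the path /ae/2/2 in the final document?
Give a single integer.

Answer: 34

Derivation:
After op 1 (replace /ae/2/3 62): {"ae":[{"c":92,"m":3,"q":87,"s":52},{"jrn":41,"k":67,"wfy":38,"wok":55},[7,99,75,62,27],[90,77,94],{"g":1,"hg":92,"iki":13,"o":69}],"w":{"d":{"mkg":88,"w":60},"o":[10,91]}}
After op 2 (remove /ae/0): {"ae":[{"jrn":41,"k":67,"wfy":38,"wok":55},[7,99,75,62,27],[90,77,94],{"g":1,"hg":92,"iki":13,"o":69}],"w":{"d":{"mkg":88,"w":60},"o":[10,91]}}
After op 3 (replace /ae/2/2 34): {"ae":[{"jrn":41,"k":67,"wfy":38,"wok":55},[7,99,75,62,27],[90,77,34],{"g":1,"hg":92,"iki":13,"o":69}],"w":{"d":{"mkg":88,"w":60},"o":[10,91]}}
After op 4 (add /w/d/t 42): {"ae":[{"jrn":41,"k":67,"wfy":38,"wok":55},[7,99,75,62,27],[90,77,34],{"g":1,"hg":92,"iki":13,"o":69}],"w":{"d":{"mkg":88,"t":42,"w":60},"o":[10,91]}}
After op 5 (replace /w 78): {"ae":[{"jrn":41,"k":67,"wfy":38,"wok":55},[7,99,75,62,27],[90,77,34],{"g":1,"hg":92,"iki":13,"o":69}],"w":78}
Value at /ae/2/2: 34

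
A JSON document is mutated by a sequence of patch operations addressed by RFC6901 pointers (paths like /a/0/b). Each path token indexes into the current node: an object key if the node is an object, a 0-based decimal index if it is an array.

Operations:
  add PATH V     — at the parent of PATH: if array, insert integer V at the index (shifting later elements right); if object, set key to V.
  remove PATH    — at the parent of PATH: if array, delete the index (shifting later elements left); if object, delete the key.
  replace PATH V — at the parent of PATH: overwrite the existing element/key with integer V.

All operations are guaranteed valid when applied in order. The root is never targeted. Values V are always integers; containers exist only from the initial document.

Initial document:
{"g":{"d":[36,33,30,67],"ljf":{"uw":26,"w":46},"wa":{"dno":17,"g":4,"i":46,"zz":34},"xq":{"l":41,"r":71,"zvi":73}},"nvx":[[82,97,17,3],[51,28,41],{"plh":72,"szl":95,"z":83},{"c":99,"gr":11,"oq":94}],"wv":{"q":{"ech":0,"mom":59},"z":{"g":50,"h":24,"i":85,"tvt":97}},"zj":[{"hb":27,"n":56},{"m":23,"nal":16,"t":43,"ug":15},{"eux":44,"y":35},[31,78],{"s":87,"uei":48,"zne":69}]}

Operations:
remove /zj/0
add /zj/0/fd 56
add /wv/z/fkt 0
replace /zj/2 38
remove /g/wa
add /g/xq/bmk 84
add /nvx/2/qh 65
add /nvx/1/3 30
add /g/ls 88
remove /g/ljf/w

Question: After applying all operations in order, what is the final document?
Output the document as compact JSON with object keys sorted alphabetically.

After op 1 (remove /zj/0): {"g":{"d":[36,33,30,67],"ljf":{"uw":26,"w":46},"wa":{"dno":17,"g":4,"i":46,"zz":34},"xq":{"l":41,"r":71,"zvi":73}},"nvx":[[82,97,17,3],[51,28,41],{"plh":72,"szl":95,"z":83},{"c":99,"gr":11,"oq":94}],"wv":{"q":{"ech":0,"mom":59},"z":{"g":50,"h":24,"i":85,"tvt":97}},"zj":[{"m":23,"nal":16,"t":43,"ug":15},{"eux":44,"y":35},[31,78],{"s":87,"uei":48,"zne":69}]}
After op 2 (add /zj/0/fd 56): {"g":{"d":[36,33,30,67],"ljf":{"uw":26,"w":46},"wa":{"dno":17,"g":4,"i":46,"zz":34},"xq":{"l":41,"r":71,"zvi":73}},"nvx":[[82,97,17,3],[51,28,41],{"plh":72,"szl":95,"z":83},{"c":99,"gr":11,"oq":94}],"wv":{"q":{"ech":0,"mom":59},"z":{"g":50,"h":24,"i":85,"tvt":97}},"zj":[{"fd":56,"m":23,"nal":16,"t":43,"ug":15},{"eux":44,"y":35},[31,78],{"s":87,"uei":48,"zne":69}]}
After op 3 (add /wv/z/fkt 0): {"g":{"d":[36,33,30,67],"ljf":{"uw":26,"w":46},"wa":{"dno":17,"g":4,"i":46,"zz":34},"xq":{"l":41,"r":71,"zvi":73}},"nvx":[[82,97,17,3],[51,28,41],{"plh":72,"szl":95,"z":83},{"c":99,"gr":11,"oq":94}],"wv":{"q":{"ech":0,"mom":59},"z":{"fkt":0,"g":50,"h":24,"i":85,"tvt":97}},"zj":[{"fd":56,"m":23,"nal":16,"t":43,"ug":15},{"eux":44,"y":35},[31,78],{"s":87,"uei":48,"zne":69}]}
After op 4 (replace /zj/2 38): {"g":{"d":[36,33,30,67],"ljf":{"uw":26,"w":46},"wa":{"dno":17,"g":4,"i":46,"zz":34},"xq":{"l":41,"r":71,"zvi":73}},"nvx":[[82,97,17,3],[51,28,41],{"plh":72,"szl":95,"z":83},{"c":99,"gr":11,"oq":94}],"wv":{"q":{"ech":0,"mom":59},"z":{"fkt":0,"g":50,"h":24,"i":85,"tvt":97}},"zj":[{"fd":56,"m":23,"nal":16,"t":43,"ug":15},{"eux":44,"y":35},38,{"s":87,"uei":48,"zne":69}]}
After op 5 (remove /g/wa): {"g":{"d":[36,33,30,67],"ljf":{"uw":26,"w":46},"xq":{"l":41,"r":71,"zvi":73}},"nvx":[[82,97,17,3],[51,28,41],{"plh":72,"szl":95,"z":83},{"c":99,"gr":11,"oq":94}],"wv":{"q":{"ech":0,"mom":59},"z":{"fkt":0,"g":50,"h":24,"i":85,"tvt":97}},"zj":[{"fd":56,"m":23,"nal":16,"t":43,"ug":15},{"eux":44,"y":35},38,{"s":87,"uei":48,"zne":69}]}
After op 6 (add /g/xq/bmk 84): {"g":{"d":[36,33,30,67],"ljf":{"uw":26,"w":46},"xq":{"bmk":84,"l":41,"r":71,"zvi":73}},"nvx":[[82,97,17,3],[51,28,41],{"plh":72,"szl":95,"z":83},{"c":99,"gr":11,"oq":94}],"wv":{"q":{"ech":0,"mom":59},"z":{"fkt":0,"g":50,"h":24,"i":85,"tvt":97}},"zj":[{"fd":56,"m":23,"nal":16,"t":43,"ug":15},{"eux":44,"y":35},38,{"s":87,"uei":48,"zne":69}]}
After op 7 (add /nvx/2/qh 65): {"g":{"d":[36,33,30,67],"ljf":{"uw":26,"w":46},"xq":{"bmk":84,"l":41,"r":71,"zvi":73}},"nvx":[[82,97,17,3],[51,28,41],{"plh":72,"qh":65,"szl":95,"z":83},{"c":99,"gr":11,"oq":94}],"wv":{"q":{"ech":0,"mom":59},"z":{"fkt":0,"g":50,"h":24,"i":85,"tvt":97}},"zj":[{"fd":56,"m":23,"nal":16,"t":43,"ug":15},{"eux":44,"y":35},38,{"s":87,"uei":48,"zne":69}]}
After op 8 (add /nvx/1/3 30): {"g":{"d":[36,33,30,67],"ljf":{"uw":26,"w":46},"xq":{"bmk":84,"l":41,"r":71,"zvi":73}},"nvx":[[82,97,17,3],[51,28,41,30],{"plh":72,"qh":65,"szl":95,"z":83},{"c":99,"gr":11,"oq":94}],"wv":{"q":{"ech":0,"mom":59},"z":{"fkt":0,"g":50,"h":24,"i":85,"tvt":97}},"zj":[{"fd":56,"m":23,"nal":16,"t":43,"ug":15},{"eux":44,"y":35},38,{"s":87,"uei":48,"zne":69}]}
After op 9 (add /g/ls 88): {"g":{"d":[36,33,30,67],"ljf":{"uw":26,"w":46},"ls":88,"xq":{"bmk":84,"l":41,"r":71,"zvi":73}},"nvx":[[82,97,17,3],[51,28,41,30],{"plh":72,"qh":65,"szl":95,"z":83},{"c":99,"gr":11,"oq":94}],"wv":{"q":{"ech":0,"mom":59},"z":{"fkt":0,"g":50,"h":24,"i":85,"tvt":97}},"zj":[{"fd":56,"m":23,"nal":16,"t":43,"ug":15},{"eux":44,"y":35},38,{"s":87,"uei":48,"zne":69}]}
After op 10 (remove /g/ljf/w): {"g":{"d":[36,33,30,67],"ljf":{"uw":26},"ls":88,"xq":{"bmk":84,"l":41,"r":71,"zvi":73}},"nvx":[[82,97,17,3],[51,28,41,30],{"plh":72,"qh":65,"szl":95,"z":83},{"c":99,"gr":11,"oq":94}],"wv":{"q":{"ech":0,"mom":59},"z":{"fkt":0,"g":50,"h":24,"i":85,"tvt":97}},"zj":[{"fd":56,"m":23,"nal":16,"t":43,"ug":15},{"eux":44,"y":35},38,{"s":87,"uei":48,"zne":69}]}

Answer: {"g":{"d":[36,33,30,67],"ljf":{"uw":26},"ls":88,"xq":{"bmk":84,"l":41,"r":71,"zvi":73}},"nvx":[[82,97,17,3],[51,28,41,30],{"plh":72,"qh":65,"szl":95,"z":83},{"c":99,"gr":11,"oq":94}],"wv":{"q":{"ech":0,"mom":59},"z":{"fkt":0,"g":50,"h":24,"i":85,"tvt":97}},"zj":[{"fd":56,"m":23,"nal":16,"t":43,"ug":15},{"eux":44,"y":35},38,{"s":87,"uei":48,"zne":69}]}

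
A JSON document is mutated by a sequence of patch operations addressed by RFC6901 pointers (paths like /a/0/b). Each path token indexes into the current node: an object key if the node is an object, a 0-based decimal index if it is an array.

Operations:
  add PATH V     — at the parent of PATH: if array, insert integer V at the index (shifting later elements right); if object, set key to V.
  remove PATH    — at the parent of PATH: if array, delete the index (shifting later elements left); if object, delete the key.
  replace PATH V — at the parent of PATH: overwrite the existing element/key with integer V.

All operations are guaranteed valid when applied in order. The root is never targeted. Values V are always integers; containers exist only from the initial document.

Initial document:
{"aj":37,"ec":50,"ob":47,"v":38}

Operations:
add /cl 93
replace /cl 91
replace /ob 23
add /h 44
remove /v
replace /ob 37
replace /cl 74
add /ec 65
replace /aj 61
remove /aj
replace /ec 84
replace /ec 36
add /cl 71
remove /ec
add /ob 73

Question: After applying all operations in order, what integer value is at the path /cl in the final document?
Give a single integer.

After op 1 (add /cl 93): {"aj":37,"cl":93,"ec":50,"ob":47,"v":38}
After op 2 (replace /cl 91): {"aj":37,"cl":91,"ec":50,"ob":47,"v":38}
After op 3 (replace /ob 23): {"aj":37,"cl":91,"ec":50,"ob":23,"v":38}
After op 4 (add /h 44): {"aj":37,"cl":91,"ec":50,"h":44,"ob":23,"v":38}
After op 5 (remove /v): {"aj":37,"cl":91,"ec":50,"h":44,"ob":23}
After op 6 (replace /ob 37): {"aj":37,"cl":91,"ec":50,"h":44,"ob":37}
After op 7 (replace /cl 74): {"aj":37,"cl":74,"ec":50,"h":44,"ob":37}
After op 8 (add /ec 65): {"aj":37,"cl":74,"ec":65,"h":44,"ob":37}
After op 9 (replace /aj 61): {"aj":61,"cl":74,"ec":65,"h":44,"ob":37}
After op 10 (remove /aj): {"cl":74,"ec":65,"h":44,"ob":37}
After op 11 (replace /ec 84): {"cl":74,"ec":84,"h":44,"ob":37}
After op 12 (replace /ec 36): {"cl":74,"ec":36,"h":44,"ob":37}
After op 13 (add /cl 71): {"cl":71,"ec":36,"h":44,"ob":37}
After op 14 (remove /ec): {"cl":71,"h":44,"ob":37}
After op 15 (add /ob 73): {"cl":71,"h":44,"ob":73}
Value at /cl: 71

Answer: 71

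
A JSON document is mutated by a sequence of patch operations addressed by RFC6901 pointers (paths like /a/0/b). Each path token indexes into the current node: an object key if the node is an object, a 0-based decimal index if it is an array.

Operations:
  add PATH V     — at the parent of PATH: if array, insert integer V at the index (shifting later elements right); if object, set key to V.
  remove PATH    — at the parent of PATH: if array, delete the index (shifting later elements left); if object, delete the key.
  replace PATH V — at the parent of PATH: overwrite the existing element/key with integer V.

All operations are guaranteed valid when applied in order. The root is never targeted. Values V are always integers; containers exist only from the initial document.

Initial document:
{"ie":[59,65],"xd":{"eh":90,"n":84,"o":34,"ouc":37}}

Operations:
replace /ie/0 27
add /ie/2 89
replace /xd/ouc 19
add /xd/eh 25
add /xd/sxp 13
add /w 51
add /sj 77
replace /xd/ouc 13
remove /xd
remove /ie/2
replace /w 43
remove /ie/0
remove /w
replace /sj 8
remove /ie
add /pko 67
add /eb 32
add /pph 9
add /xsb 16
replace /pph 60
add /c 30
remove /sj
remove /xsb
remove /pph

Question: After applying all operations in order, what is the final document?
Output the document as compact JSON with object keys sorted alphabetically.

After op 1 (replace /ie/0 27): {"ie":[27,65],"xd":{"eh":90,"n":84,"o":34,"ouc":37}}
After op 2 (add /ie/2 89): {"ie":[27,65,89],"xd":{"eh":90,"n":84,"o":34,"ouc":37}}
After op 3 (replace /xd/ouc 19): {"ie":[27,65,89],"xd":{"eh":90,"n":84,"o":34,"ouc":19}}
After op 4 (add /xd/eh 25): {"ie":[27,65,89],"xd":{"eh":25,"n":84,"o":34,"ouc":19}}
After op 5 (add /xd/sxp 13): {"ie":[27,65,89],"xd":{"eh":25,"n":84,"o":34,"ouc":19,"sxp":13}}
After op 6 (add /w 51): {"ie":[27,65,89],"w":51,"xd":{"eh":25,"n":84,"o":34,"ouc":19,"sxp":13}}
After op 7 (add /sj 77): {"ie":[27,65,89],"sj":77,"w":51,"xd":{"eh":25,"n":84,"o":34,"ouc":19,"sxp":13}}
After op 8 (replace /xd/ouc 13): {"ie":[27,65,89],"sj":77,"w":51,"xd":{"eh":25,"n":84,"o":34,"ouc":13,"sxp":13}}
After op 9 (remove /xd): {"ie":[27,65,89],"sj":77,"w":51}
After op 10 (remove /ie/2): {"ie":[27,65],"sj":77,"w":51}
After op 11 (replace /w 43): {"ie":[27,65],"sj":77,"w":43}
After op 12 (remove /ie/0): {"ie":[65],"sj":77,"w":43}
After op 13 (remove /w): {"ie":[65],"sj":77}
After op 14 (replace /sj 8): {"ie":[65],"sj":8}
After op 15 (remove /ie): {"sj":8}
After op 16 (add /pko 67): {"pko":67,"sj":8}
After op 17 (add /eb 32): {"eb":32,"pko":67,"sj":8}
After op 18 (add /pph 9): {"eb":32,"pko":67,"pph":9,"sj":8}
After op 19 (add /xsb 16): {"eb":32,"pko":67,"pph":9,"sj":8,"xsb":16}
After op 20 (replace /pph 60): {"eb":32,"pko":67,"pph":60,"sj":8,"xsb":16}
After op 21 (add /c 30): {"c":30,"eb":32,"pko":67,"pph":60,"sj":8,"xsb":16}
After op 22 (remove /sj): {"c":30,"eb":32,"pko":67,"pph":60,"xsb":16}
After op 23 (remove /xsb): {"c":30,"eb":32,"pko":67,"pph":60}
After op 24 (remove /pph): {"c":30,"eb":32,"pko":67}

Answer: {"c":30,"eb":32,"pko":67}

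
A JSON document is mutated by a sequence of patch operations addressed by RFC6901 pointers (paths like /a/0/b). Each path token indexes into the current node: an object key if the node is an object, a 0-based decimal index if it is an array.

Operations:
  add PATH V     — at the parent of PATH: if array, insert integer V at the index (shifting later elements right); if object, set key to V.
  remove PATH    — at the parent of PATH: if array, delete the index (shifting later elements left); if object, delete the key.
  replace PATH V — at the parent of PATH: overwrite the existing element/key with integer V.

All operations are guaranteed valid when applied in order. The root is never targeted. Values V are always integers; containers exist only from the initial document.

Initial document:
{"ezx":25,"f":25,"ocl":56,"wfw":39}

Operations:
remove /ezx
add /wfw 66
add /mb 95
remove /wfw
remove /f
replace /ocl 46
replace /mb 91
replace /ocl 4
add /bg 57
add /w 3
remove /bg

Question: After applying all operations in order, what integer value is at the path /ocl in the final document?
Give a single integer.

Answer: 4

Derivation:
After op 1 (remove /ezx): {"f":25,"ocl":56,"wfw":39}
After op 2 (add /wfw 66): {"f":25,"ocl":56,"wfw":66}
After op 3 (add /mb 95): {"f":25,"mb":95,"ocl":56,"wfw":66}
After op 4 (remove /wfw): {"f":25,"mb":95,"ocl":56}
After op 5 (remove /f): {"mb":95,"ocl":56}
After op 6 (replace /ocl 46): {"mb":95,"ocl":46}
After op 7 (replace /mb 91): {"mb":91,"ocl":46}
After op 8 (replace /ocl 4): {"mb":91,"ocl":4}
After op 9 (add /bg 57): {"bg":57,"mb":91,"ocl":4}
After op 10 (add /w 3): {"bg":57,"mb":91,"ocl":4,"w":3}
After op 11 (remove /bg): {"mb":91,"ocl":4,"w":3}
Value at /ocl: 4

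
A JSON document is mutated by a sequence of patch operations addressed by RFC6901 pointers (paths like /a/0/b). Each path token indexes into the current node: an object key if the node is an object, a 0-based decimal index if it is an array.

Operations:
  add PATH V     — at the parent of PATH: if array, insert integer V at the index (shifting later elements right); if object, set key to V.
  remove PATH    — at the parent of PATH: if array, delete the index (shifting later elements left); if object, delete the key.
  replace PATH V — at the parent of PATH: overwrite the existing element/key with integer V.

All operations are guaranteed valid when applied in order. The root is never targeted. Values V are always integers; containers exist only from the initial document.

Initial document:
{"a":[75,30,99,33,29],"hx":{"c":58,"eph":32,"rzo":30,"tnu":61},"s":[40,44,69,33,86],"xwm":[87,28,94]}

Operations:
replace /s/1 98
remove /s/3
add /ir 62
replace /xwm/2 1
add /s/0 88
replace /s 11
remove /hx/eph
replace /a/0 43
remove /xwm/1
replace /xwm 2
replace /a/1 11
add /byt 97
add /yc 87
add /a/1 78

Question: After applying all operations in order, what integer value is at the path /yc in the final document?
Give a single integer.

After op 1 (replace /s/1 98): {"a":[75,30,99,33,29],"hx":{"c":58,"eph":32,"rzo":30,"tnu":61},"s":[40,98,69,33,86],"xwm":[87,28,94]}
After op 2 (remove /s/3): {"a":[75,30,99,33,29],"hx":{"c":58,"eph":32,"rzo":30,"tnu":61},"s":[40,98,69,86],"xwm":[87,28,94]}
After op 3 (add /ir 62): {"a":[75,30,99,33,29],"hx":{"c":58,"eph":32,"rzo":30,"tnu":61},"ir":62,"s":[40,98,69,86],"xwm":[87,28,94]}
After op 4 (replace /xwm/2 1): {"a":[75,30,99,33,29],"hx":{"c":58,"eph":32,"rzo":30,"tnu":61},"ir":62,"s":[40,98,69,86],"xwm":[87,28,1]}
After op 5 (add /s/0 88): {"a":[75,30,99,33,29],"hx":{"c":58,"eph":32,"rzo":30,"tnu":61},"ir":62,"s":[88,40,98,69,86],"xwm":[87,28,1]}
After op 6 (replace /s 11): {"a":[75,30,99,33,29],"hx":{"c":58,"eph":32,"rzo":30,"tnu":61},"ir":62,"s":11,"xwm":[87,28,1]}
After op 7 (remove /hx/eph): {"a":[75,30,99,33,29],"hx":{"c":58,"rzo":30,"tnu":61},"ir":62,"s":11,"xwm":[87,28,1]}
After op 8 (replace /a/0 43): {"a":[43,30,99,33,29],"hx":{"c":58,"rzo":30,"tnu":61},"ir":62,"s":11,"xwm":[87,28,1]}
After op 9 (remove /xwm/1): {"a":[43,30,99,33,29],"hx":{"c":58,"rzo":30,"tnu":61},"ir":62,"s":11,"xwm":[87,1]}
After op 10 (replace /xwm 2): {"a":[43,30,99,33,29],"hx":{"c":58,"rzo":30,"tnu":61},"ir":62,"s":11,"xwm":2}
After op 11 (replace /a/1 11): {"a":[43,11,99,33,29],"hx":{"c":58,"rzo":30,"tnu":61},"ir":62,"s":11,"xwm":2}
After op 12 (add /byt 97): {"a":[43,11,99,33,29],"byt":97,"hx":{"c":58,"rzo":30,"tnu":61},"ir":62,"s":11,"xwm":2}
After op 13 (add /yc 87): {"a":[43,11,99,33,29],"byt":97,"hx":{"c":58,"rzo":30,"tnu":61},"ir":62,"s":11,"xwm":2,"yc":87}
After op 14 (add /a/1 78): {"a":[43,78,11,99,33,29],"byt":97,"hx":{"c":58,"rzo":30,"tnu":61},"ir":62,"s":11,"xwm":2,"yc":87}
Value at /yc: 87

Answer: 87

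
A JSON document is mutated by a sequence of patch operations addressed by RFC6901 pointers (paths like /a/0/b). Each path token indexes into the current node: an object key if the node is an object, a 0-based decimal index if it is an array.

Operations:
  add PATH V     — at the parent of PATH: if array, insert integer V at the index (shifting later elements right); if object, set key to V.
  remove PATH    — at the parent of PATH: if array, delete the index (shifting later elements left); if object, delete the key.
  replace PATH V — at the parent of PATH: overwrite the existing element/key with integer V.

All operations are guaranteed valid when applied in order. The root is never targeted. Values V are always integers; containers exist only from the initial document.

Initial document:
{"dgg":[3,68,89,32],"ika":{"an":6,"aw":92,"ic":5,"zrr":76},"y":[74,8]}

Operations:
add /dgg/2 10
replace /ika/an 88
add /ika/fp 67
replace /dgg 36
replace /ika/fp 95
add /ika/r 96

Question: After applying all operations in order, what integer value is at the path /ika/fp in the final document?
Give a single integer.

After op 1 (add /dgg/2 10): {"dgg":[3,68,10,89,32],"ika":{"an":6,"aw":92,"ic":5,"zrr":76},"y":[74,8]}
After op 2 (replace /ika/an 88): {"dgg":[3,68,10,89,32],"ika":{"an":88,"aw":92,"ic":5,"zrr":76},"y":[74,8]}
After op 3 (add /ika/fp 67): {"dgg":[3,68,10,89,32],"ika":{"an":88,"aw":92,"fp":67,"ic":5,"zrr":76},"y":[74,8]}
After op 4 (replace /dgg 36): {"dgg":36,"ika":{"an":88,"aw":92,"fp":67,"ic":5,"zrr":76},"y":[74,8]}
After op 5 (replace /ika/fp 95): {"dgg":36,"ika":{"an":88,"aw":92,"fp":95,"ic":5,"zrr":76},"y":[74,8]}
After op 6 (add /ika/r 96): {"dgg":36,"ika":{"an":88,"aw":92,"fp":95,"ic":5,"r":96,"zrr":76},"y":[74,8]}
Value at /ika/fp: 95

Answer: 95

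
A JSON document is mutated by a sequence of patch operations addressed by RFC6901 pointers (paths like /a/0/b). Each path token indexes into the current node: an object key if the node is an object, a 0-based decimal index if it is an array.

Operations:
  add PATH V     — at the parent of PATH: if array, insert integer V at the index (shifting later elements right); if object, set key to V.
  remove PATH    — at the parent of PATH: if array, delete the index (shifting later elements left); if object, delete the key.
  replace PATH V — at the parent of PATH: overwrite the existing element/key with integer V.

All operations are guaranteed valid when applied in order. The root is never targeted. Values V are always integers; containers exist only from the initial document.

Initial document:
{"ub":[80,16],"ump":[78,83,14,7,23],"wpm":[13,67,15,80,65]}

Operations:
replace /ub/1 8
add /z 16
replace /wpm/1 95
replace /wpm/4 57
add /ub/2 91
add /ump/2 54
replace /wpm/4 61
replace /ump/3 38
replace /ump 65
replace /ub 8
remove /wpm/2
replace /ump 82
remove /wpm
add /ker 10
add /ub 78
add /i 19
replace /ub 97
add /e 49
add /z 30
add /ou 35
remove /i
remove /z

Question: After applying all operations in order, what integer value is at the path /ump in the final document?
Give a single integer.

Answer: 82

Derivation:
After op 1 (replace /ub/1 8): {"ub":[80,8],"ump":[78,83,14,7,23],"wpm":[13,67,15,80,65]}
After op 2 (add /z 16): {"ub":[80,8],"ump":[78,83,14,7,23],"wpm":[13,67,15,80,65],"z":16}
After op 3 (replace /wpm/1 95): {"ub":[80,8],"ump":[78,83,14,7,23],"wpm":[13,95,15,80,65],"z":16}
After op 4 (replace /wpm/4 57): {"ub":[80,8],"ump":[78,83,14,7,23],"wpm":[13,95,15,80,57],"z":16}
After op 5 (add /ub/2 91): {"ub":[80,8,91],"ump":[78,83,14,7,23],"wpm":[13,95,15,80,57],"z":16}
After op 6 (add /ump/2 54): {"ub":[80,8,91],"ump":[78,83,54,14,7,23],"wpm":[13,95,15,80,57],"z":16}
After op 7 (replace /wpm/4 61): {"ub":[80,8,91],"ump":[78,83,54,14,7,23],"wpm":[13,95,15,80,61],"z":16}
After op 8 (replace /ump/3 38): {"ub":[80,8,91],"ump":[78,83,54,38,7,23],"wpm":[13,95,15,80,61],"z":16}
After op 9 (replace /ump 65): {"ub":[80,8,91],"ump":65,"wpm":[13,95,15,80,61],"z":16}
After op 10 (replace /ub 8): {"ub":8,"ump":65,"wpm":[13,95,15,80,61],"z":16}
After op 11 (remove /wpm/2): {"ub":8,"ump":65,"wpm":[13,95,80,61],"z":16}
After op 12 (replace /ump 82): {"ub":8,"ump":82,"wpm":[13,95,80,61],"z":16}
After op 13 (remove /wpm): {"ub":8,"ump":82,"z":16}
After op 14 (add /ker 10): {"ker":10,"ub":8,"ump":82,"z":16}
After op 15 (add /ub 78): {"ker":10,"ub":78,"ump":82,"z":16}
After op 16 (add /i 19): {"i":19,"ker":10,"ub":78,"ump":82,"z":16}
After op 17 (replace /ub 97): {"i":19,"ker":10,"ub":97,"ump":82,"z":16}
After op 18 (add /e 49): {"e":49,"i":19,"ker":10,"ub":97,"ump":82,"z":16}
After op 19 (add /z 30): {"e":49,"i":19,"ker":10,"ub":97,"ump":82,"z":30}
After op 20 (add /ou 35): {"e":49,"i":19,"ker":10,"ou":35,"ub":97,"ump":82,"z":30}
After op 21 (remove /i): {"e":49,"ker":10,"ou":35,"ub":97,"ump":82,"z":30}
After op 22 (remove /z): {"e":49,"ker":10,"ou":35,"ub":97,"ump":82}
Value at /ump: 82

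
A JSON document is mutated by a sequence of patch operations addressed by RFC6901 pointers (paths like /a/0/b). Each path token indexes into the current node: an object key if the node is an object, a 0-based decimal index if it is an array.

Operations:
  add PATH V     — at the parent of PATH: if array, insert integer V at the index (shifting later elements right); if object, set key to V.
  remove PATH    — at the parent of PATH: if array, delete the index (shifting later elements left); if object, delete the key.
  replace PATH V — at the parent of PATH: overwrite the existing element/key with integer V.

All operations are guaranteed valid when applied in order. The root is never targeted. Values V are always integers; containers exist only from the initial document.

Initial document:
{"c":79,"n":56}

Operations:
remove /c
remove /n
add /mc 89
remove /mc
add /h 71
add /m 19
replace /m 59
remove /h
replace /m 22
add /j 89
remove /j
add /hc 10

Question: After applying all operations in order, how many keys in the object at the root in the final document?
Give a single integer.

After op 1 (remove /c): {"n":56}
After op 2 (remove /n): {}
After op 3 (add /mc 89): {"mc":89}
After op 4 (remove /mc): {}
After op 5 (add /h 71): {"h":71}
After op 6 (add /m 19): {"h":71,"m":19}
After op 7 (replace /m 59): {"h":71,"m":59}
After op 8 (remove /h): {"m":59}
After op 9 (replace /m 22): {"m":22}
After op 10 (add /j 89): {"j":89,"m":22}
After op 11 (remove /j): {"m":22}
After op 12 (add /hc 10): {"hc":10,"m":22}
Size at the root: 2

Answer: 2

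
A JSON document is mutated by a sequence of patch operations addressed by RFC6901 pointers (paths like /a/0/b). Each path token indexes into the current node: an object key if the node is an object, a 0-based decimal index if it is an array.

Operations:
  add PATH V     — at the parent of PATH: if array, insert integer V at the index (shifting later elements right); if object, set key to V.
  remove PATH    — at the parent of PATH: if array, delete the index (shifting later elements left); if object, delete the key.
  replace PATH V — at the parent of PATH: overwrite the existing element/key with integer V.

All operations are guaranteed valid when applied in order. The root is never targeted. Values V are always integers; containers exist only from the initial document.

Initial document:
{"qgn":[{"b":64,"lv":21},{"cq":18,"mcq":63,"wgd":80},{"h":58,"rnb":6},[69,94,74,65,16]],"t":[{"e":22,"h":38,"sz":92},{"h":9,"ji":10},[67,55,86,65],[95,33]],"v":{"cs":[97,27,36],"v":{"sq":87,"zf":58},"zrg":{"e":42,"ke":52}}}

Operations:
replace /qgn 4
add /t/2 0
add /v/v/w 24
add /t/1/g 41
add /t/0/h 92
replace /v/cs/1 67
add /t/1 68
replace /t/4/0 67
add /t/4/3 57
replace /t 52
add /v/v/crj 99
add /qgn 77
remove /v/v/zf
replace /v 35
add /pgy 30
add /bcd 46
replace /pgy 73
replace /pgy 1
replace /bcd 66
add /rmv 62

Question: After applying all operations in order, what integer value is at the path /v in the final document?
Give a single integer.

After op 1 (replace /qgn 4): {"qgn":4,"t":[{"e":22,"h":38,"sz":92},{"h":9,"ji":10},[67,55,86,65],[95,33]],"v":{"cs":[97,27,36],"v":{"sq":87,"zf":58},"zrg":{"e":42,"ke":52}}}
After op 2 (add /t/2 0): {"qgn":4,"t":[{"e":22,"h":38,"sz":92},{"h":9,"ji":10},0,[67,55,86,65],[95,33]],"v":{"cs":[97,27,36],"v":{"sq":87,"zf":58},"zrg":{"e":42,"ke":52}}}
After op 3 (add /v/v/w 24): {"qgn":4,"t":[{"e":22,"h":38,"sz":92},{"h":9,"ji":10},0,[67,55,86,65],[95,33]],"v":{"cs":[97,27,36],"v":{"sq":87,"w":24,"zf":58},"zrg":{"e":42,"ke":52}}}
After op 4 (add /t/1/g 41): {"qgn":4,"t":[{"e":22,"h":38,"sz":92},{"g":41,"h":9,"ji":10},0,[67,55,86,65],[95,33]],"v":{"cs":[97,27,36],"v":{"sq":87,"w":24,"zf":58},"zrg":{"e":42,"ke":52}}}
After op 5 (add /t/0/h 92): {"qgn":4,"t":[{"e":22,"h":92,"sz":92},{"g":41,"h":9,"ji":10},0,[67,55,86,65],[95,33]],"v":{"cs":[97,27,36],"v":{"sq":87,"w":24,"zf":58},"zrg":{"e":42,"ke":52}}}
After op 6 (replace /v/cs/1 67): {"qgn":4,"t":[{"e":22,"h":92,"sz":92},{"g":41,"h":9,"ji":10},0,[67,55,86,65],[95,33]],"v":{"cs":[97,67,36],"v":{"sq":87,"w":24,"zf":58},"zrg":{"e":42,"ke":52}}}
After op 7 (add /t/1 68): {"qgn":4,"t":[{"e":22,"h":92,"sz":92},68,{"g":41,"h":9,"ji":10},0,[67,55,86,65],[95,33]],"v":{"cs":[97,67,36],"v":{"sq":87,"w":24,"zf":58},"zrg":{"e":42,"ke":52}}}
After op 8 (replace /t/4/0 67): {"qgn":4,"t":[{"e":22,"h":92,"sz":92},68,{"g":41,"h":9,"ji":10},0,[67,55,86,65],[95,33]],"v":{"cs":[97,67,36],"v":{"sq":87,"w":24,"zf":58},"zrg":{"e":42,"ke":52}}}
After op 9 (add /t/4/3 57): {"qgn":4,"t":[{"e":22,"h":92,"sz":92},68,{"g":41,"h":9,"ji":10},0,[67,55,86,57,65],[95,33]],"v":{"cs":[97,67,36],"v":{"sq":87,"w":24,"zf":58},"zrg":{"e":42,"ke":52}}}
After op 10 (replace /t 52): {"qgn":4,"t":52,"v":{"cs":[97,67,36],"v":{"sq":87,"w":24,"zf":58},"zrg":{"e":42,"ke":52}}}
After op 11 (add /v/v/crj 99): {"qgn":4,"t":52,"v":{"cs":[97,67,36],"v":{"crj":99,"sq":87,"w":24,"zf":58},"zrg":{"e":42,"ke":52}}}
After op 12 (add /qgn 77): {"qgn":77,"t":52,"v":{"cs":[97,67,36],"v":{"crj":99,"sq":87,"w":24,"zf":58},"zrg":{"e":42,"ke":52}}}
After op 13 (remove /v/v/zf): {"qgn":77,"t":52,"v":{"cs":[97,67,36],"v":{"crj":99,"sq":87,"w":24},"zrg":{"e":42,"ke":52}}}
After op 14 (replace /v 35): {"qgn":77,"t":52,"v":35}
After op 15 (add /pgy 30): {"pgy":30,"qgn":77,"t":52,"v":35}
After op 16 (add /bcd 46): {"bcd":46,"pgy":30,"qgn":77,"t":52,"v":35}
After op 17 (replace /pgy 73): {"bcd":46,"pgy":73,"qgn":77,"t":52,"v":35}
After op 18 (replace /pgy 1): {"bcd":46,"pgy":1,"qgn":77,"t":52,"v":35}
After op 19 (replace /bcd 66): {"bcd":66,"pgy":1,"qgn":77,"t":52,"v":35}
After op 20 (add /rmv 62): {"bcd":66,"pgy":1,"qgn":77,"rmv":62,"t":52,"v":35}
Value at /v: 35

Answer: 35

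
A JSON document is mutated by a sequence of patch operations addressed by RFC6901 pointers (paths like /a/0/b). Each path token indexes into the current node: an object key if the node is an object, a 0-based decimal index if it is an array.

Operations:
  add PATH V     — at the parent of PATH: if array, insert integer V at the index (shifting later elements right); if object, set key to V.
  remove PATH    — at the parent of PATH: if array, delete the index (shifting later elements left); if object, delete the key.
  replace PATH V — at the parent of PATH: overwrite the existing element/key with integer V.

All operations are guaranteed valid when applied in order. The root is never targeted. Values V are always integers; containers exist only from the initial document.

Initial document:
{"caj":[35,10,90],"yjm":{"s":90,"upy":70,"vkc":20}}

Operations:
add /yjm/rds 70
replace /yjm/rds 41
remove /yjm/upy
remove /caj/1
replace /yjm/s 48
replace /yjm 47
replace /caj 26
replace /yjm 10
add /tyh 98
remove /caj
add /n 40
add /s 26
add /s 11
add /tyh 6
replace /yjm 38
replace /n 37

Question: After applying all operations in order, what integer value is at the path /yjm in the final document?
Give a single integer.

Answer: 38

Derivation:
After op 1 (add /yjm/rds 70): {"caj":[35,10,90],"yjm":{"rds":70,"s":90,"upy":70,"vkc":20}}
After op 2 (replace /yjm/rds 41): {"caj":[35,10,90],"yjm":{"rds":41,"s":90,"upy":70,"vkc":20}}
After op 3 (remove /yjm/upy): {"caj":[35,10,90],"yjm":{"rds":41,"s":90,"vkc":20}}
After op 4 (remove /caj/1): {"caj":[35,90],"yjm":{"rds":41,"s":90,"vkc":20}}
After op 5 (replace /yjm/s 48): {"caj":[35,90],"yjm":{"rds":41,"s":48,"vkc":20}}
After op 6 (replace /yjm 47): {"caj":[35,90],"yjm":47}
After op 7 (replace /caj 26): {"caj":26,"yjm":47}
After op 8 (replace /yjm 10): {"caj":26,"yjm":10}
After op 9 (add /tyh 98): {"caj":26,"tyh":98,"yjm":10}
After op 10 (remove /caj): {"tyh":98,"yjm":10}
After op 11 (add /n 40): {"n":40,"tyh":98,"yjm":10}
After op 12 (add /s 26): {"n":40,"s":26,"tyh":98,"yjm":10}
After op 13 (add /s 11): {"n":40,"s":11,"tyh":98,"yjm":10}
After op 14 (add /tyh 6): {"n":40,"s":11,"tyh":6,"yjm":10}
After op 15 (replace /yjm 38): {"n":40,"s":11,"tyh":6,"yjm":38}
After op 16 (replace /n 37): {"n":37,"s":11,"tyh":6,"yjm":38}
Value at /yjm: 38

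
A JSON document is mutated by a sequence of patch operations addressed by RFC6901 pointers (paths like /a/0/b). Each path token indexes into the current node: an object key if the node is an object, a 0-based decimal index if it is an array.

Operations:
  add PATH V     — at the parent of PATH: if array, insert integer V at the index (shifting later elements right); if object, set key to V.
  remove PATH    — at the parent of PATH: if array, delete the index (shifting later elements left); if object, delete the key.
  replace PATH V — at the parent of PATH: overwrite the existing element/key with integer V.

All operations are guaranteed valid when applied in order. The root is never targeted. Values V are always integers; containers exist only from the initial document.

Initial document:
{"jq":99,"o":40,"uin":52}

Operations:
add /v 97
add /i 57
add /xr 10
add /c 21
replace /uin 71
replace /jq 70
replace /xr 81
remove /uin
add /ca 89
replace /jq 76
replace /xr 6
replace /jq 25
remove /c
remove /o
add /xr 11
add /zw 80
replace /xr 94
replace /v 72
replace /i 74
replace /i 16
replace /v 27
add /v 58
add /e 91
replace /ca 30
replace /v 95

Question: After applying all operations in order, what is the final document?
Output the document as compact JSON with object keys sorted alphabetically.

After op 1 (add /v 97): {"jq":99,"o":40,"uin":52,"v":97}
After op 2 (add /i 57): {"i":57,"jq":99,"o":40,"uin":52,"v":97}
After op 3 (add /xr 10): {"i":57,"jq":99,"o":40,"uin":52,"v":97,"xr":10}
After op 4 (add /c 21): {"c":21,"i":57,"jq":99,"o":40,"uin":52,"v":97,"xr":10}
After op 5 (replace /uin 71): {"c":21,"i":57,"jq":99,"o":40,"uin":71,"v":97,"xr":10}
After op 6 (replace /jq 70): {"c":21,"i":57,"jq":70,"o":40,"uin":71,"v":97,"xr":10}
After op 7 (replace /xr 81): {"c":21,"i":57,"jq":70,"o":40,"uin":71,"v":97,"xr":81}
After op 8 (remove /uin): {"c":21,"i":57,"jq":70,"o":40,"v":97,"xr":81}
After op 9 (add /ca 89): {"c":21,"ca":89,"i":57,"jq":70,"o":40,"v":97,"xr":81}
After op 10 (replace /jq 76): {"c":21,"ca":89,"i":57,"jq":76,"o":40,"v":97,"xr":81}
After op 11 (replace /xr 6): {"c":21,"ca":89,"i":57,"jq":76,"o":40,"v":97,"xr":6}
After op 12 (replace /jq 25): {"c":21,"ca":89,"i":57,"jq":25,"o":40,"v":97,"xr":6}
After op 13 (remove /c): {"ca":89,"i":57,"jq":25,"o":40,"v":97,"xr":6}
After op 14 (remove /o): {"ca":89,"i":57,"jq":25,"v":97,"xr":6}
After op 15 (add /xr 11): {"ca":89,"i":57,"jq":25,"v":97,"xr":11}
After op 16 (add /zw 80): {"ca":89,"i":57,"jq":25,"v":97,"xr":11,"zw":80}
After op 17 (replace /xr 94): {"ca":89,"i":57,"jq":25,"v":97,"xr":94,"zw":80}
After op 18 (replace /v 72): {"ca":89,"i":57,"jq":25,"v":72,"xr":94,"zw":80}
After op 19 (replace /i 74): {"ca":89,"i":74,"jq":25,"v":72,"xr":94,"zw":80}
After op 20 (replace /i 16): {"ca":89,"i":16,"jq":25,"v":72,"xr":94,"zw":80}
After op 21 (replace /v 27): {"ca":89,"i":16,"jq":25,"v":27,"xr":94,"zw":80}
After op 22 (add /v 58): {"ca":89,"i":16,"jq":25,"v":58,"xr":94,"zw":80}
After op 23 (add /e 91): {"ca":89,"e":91,"i":16,"jq":25,"v":58,"xr":94,"zw":80}
After op 24 (replace /ca 30): {"ca":30,"e":91,"i":16,"jq":25,"v":58,"xr":94,"zw":80}
After op 25 (replace /v 95): {"ca":30,"e":91,"i":16,"jq":25,"v":95,"xr":94,"zw":80}

Answer: {"ca":30,"e":91,"i":16,"jq":25,"v":95,"xr":94,"zw":80}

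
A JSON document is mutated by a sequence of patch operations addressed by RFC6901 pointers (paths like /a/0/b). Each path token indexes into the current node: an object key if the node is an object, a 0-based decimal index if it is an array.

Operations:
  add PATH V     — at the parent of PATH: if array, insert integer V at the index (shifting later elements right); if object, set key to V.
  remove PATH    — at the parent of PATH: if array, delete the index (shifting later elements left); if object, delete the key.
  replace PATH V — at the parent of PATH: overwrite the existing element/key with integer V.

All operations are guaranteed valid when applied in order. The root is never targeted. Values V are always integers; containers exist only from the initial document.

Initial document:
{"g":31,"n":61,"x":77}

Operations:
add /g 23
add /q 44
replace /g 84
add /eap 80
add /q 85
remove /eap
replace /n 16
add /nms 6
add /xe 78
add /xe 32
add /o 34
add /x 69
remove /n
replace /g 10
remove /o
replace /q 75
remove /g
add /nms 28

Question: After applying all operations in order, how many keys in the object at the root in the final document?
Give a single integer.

Answer: 4

Derivation:
After op 1 (add /g 23): {"g":23,"n":61,"x":77}
After op 2 (add /q 44): {"g":23,"n":61,"q":44,"x":77}
After op 3 (replace /g 84): {"g":84,"n":61,"q":44,"x":77}
After op 4 (add /eap 80): {"eap":80,"g":84,"n":61,"q":44,"x":77}
After op 5 (add /q 85): {"eap":80,"g":84,"n":61,"q":85,"x":77}
After op 6 (remove /eap): {"g":84,"n":61,"q":85,"x":77}
After op 7 (replace /n 16): {"g":84,"n":16,"q":85,"x":77}
After op 8 (add /nms 6): {"g":84,"n":16,"nms":6,"q":85,"x":77}
After op 9 (add /xe 78): {"g":84,"n":16,"nms":6,"q":85,"x":77,"xe":78}
After op 10 (add /xe 32): {"g":84,"n":16,"nms":6,"q":85,"x":77,"xe":32}
After op 11 (add /o 34): {"g":84,"n":16,"nms":6,"o":34,"q":85,"x":77,"xe":32}
After op 12 (add /x 69): {"g":84,"n":16,"nms":6,"o":34,"q":85,"x":69,"xe":32}
After op 13 (remove /n): {"g":84,"nms":6,"o":34,"q":85,"x":69,"xe":32}
After op 14 (replace /g 10): {"g":10,"nms":6,"o":34,"q":85,"x":69,"xe":32}
After op 15 (remove /o): {"g":10,"nms":6,"q":85,"x":69,"xe":32}
After op 16 (replace /q 75): {"g":10,"nms":6,"q":75,"x":69,"xe":32}
After op 17 (remove /g): {"nms":6,"q":75,"x":69,"xe":32}
After op 18 (add /nms 28): {"nms":28,"q":75,"x":69,"xe":32}
Size at the root: 4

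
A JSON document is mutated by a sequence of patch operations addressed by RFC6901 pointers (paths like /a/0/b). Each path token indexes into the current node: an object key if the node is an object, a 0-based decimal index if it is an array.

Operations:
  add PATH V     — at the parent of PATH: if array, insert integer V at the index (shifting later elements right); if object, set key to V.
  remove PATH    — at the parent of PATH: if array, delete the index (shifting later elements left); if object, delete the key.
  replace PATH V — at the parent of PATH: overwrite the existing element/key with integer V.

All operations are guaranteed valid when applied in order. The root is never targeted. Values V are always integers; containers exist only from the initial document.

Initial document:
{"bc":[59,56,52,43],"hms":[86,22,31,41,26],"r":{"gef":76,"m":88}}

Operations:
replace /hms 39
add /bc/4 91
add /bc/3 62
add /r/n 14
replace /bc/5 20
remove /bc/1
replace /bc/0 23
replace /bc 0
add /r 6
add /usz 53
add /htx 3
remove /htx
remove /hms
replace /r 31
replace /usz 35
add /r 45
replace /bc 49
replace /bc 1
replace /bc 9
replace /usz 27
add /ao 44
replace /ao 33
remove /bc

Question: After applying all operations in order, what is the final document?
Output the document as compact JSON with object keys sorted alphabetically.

Answer: {"ao":33,"r":45,"usz":27}

Derivation:
After op 1 (replace /hms 39): {"bc":[59,56,52,43],"hms":39,"r":{"gef":76,"m":88}}
After op 2 (add /bc/4 91): {"bc":[59,56,52,43,91],"hms":39,"r":{"gef":76,"m":88}}
After op 3 (add /bc/3 62): {"bc":[59,56,52,62,43,91],"hms":39,"r":{"gef":76,"m":88}}
After op 4 (add /r/n 14): {"bc":[59,56,52,62,43,91],"hms":39,"r":{"gef":76,"m":88,"n":14}}
After op 5 (replace /bc/5 20): {"bc":[59,56,52,62,43,20],"hms":39,"r":{"gef":76,"m":88,"n":14}}
After op 6 (remove /bc/1): {"bc":[59,52,62,43,20],"hms":39,"r":{"gef":76,"m":88,"n":14}}
After op 7 (replace /bc/0 23): {"bc":[23,52,62,43,20],"hms":39,"r":{"gef":76,"m":88,"n":14}}
After op 8 (replace /bc 0): {"bc":0,"hms":39,"r":{"gef":76,"m":88,"n":14}}
After op 9 (add /r 6): {"bc":0,"hms":39,"r":6}
After op 10 (add /usz 53): {"bc":0,"hms":39,"r":6,"usz":53}
After op 11 (add /htx 3): {"bc":0,"hms":39,"htx":3,"r":6,"usz":53}
After op 12 (remove /htx): {"bc":0,"hms":39,"r":6,"usz":53}
After op 13 (remove /hms): {"bc":0,"r":6,"usz":53}
After op 14 (replace /r 31): {"bc":0,"r":31,"usz":53}
After op 15 (replace /usz 35): {"bc":0,"r":31,"usz":35}
After op 16 (add /r 45): {"bc":0,"r":45,"usz":35}
After op 17 (replace /bc 49): {"bc":49,"r":45,"usz":35}
After op 18 (replace /bc 1): {"bc":1,"r":45,"usz":35}
After op 19 (replace /bc 9): {"bc":9,"r":45,"usz":35}
After op 20 (replace /usz 27): {"bc":9,"r":45,"usz":27}
After op 21 (add /ao 44): {"ao":44,"bc":9,"r":45,"usz":27}
After op 22 (replace /ao 33): {"ao":33,"bc":9,"r":45,"usz":27}
After op 23 (remove /bc): {"ao":33,"r":45,"usz":27}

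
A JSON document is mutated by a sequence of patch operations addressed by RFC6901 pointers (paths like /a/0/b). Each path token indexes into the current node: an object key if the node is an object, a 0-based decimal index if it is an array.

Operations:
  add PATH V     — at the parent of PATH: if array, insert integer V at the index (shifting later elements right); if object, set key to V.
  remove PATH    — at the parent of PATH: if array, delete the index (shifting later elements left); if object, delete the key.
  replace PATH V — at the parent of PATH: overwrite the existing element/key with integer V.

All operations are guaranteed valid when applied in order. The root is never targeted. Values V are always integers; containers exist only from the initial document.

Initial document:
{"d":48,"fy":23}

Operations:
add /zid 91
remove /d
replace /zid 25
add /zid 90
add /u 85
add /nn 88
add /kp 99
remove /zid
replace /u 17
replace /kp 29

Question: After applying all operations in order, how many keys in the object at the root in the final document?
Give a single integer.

Answer: 4

Derivation:
After op 1 (add /zid 91): {"d":48,"fy":23,"zid":91}
After op 2 (remove /d): {"fy":23,"zid":91}
After op 3 (replace /zid 25): {"fy":23,"zid":25}
After op 4 (add /zid 90): {"fy":23,"zid":90}
After op 5 (add /u 85): {"fy":23,"u":85,"zid":90}
After op 6 (add /nn 88): {"fy":23,"nn":88,"u":85,"zid":90}
After op 7 (add /kp 99): {"fy":23,"kp":99,"nn":88,"u":85,"zid":90}
After op 8 (remove /zid): {"fy":23,"kp":99,"nn":88,"u":85}
After op 9 (replace /u 17): {"fy":23,"kp":99,"nn":88,"u":17}
After op 10 (replace /kp 29): {"fy":23,"kp":29,"nn":88,"u":17}
Size at the root: 4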